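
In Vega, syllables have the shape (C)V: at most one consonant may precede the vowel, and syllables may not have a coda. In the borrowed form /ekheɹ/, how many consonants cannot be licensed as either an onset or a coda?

2

Syllabifying with onset maximization leaves /k/, /ɹ/ stranded (no codas are permitted; onsets are limited to one consonant).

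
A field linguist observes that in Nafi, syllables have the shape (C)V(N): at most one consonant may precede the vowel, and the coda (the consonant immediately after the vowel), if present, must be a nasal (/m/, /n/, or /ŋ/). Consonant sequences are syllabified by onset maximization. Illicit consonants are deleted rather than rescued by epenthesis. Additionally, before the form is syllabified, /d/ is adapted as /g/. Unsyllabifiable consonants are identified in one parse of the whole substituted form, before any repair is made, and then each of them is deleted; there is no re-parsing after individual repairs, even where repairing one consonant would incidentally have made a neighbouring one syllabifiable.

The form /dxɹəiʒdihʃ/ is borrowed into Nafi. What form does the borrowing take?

Substitution: /d/ → /g/, giving /gxɹəiʒgihʃ/.
Syllabifying with onset maximization leaves /g/, /x/, /ʒ/, /h/, /ʃ/ stranded (only a nasal (/m/, /n/, or /ŋ/) is licensed in coda position; onsets are limited to one consonant).
Each unlicensed consonant is deleted: /g/, /x/, /ʒ/, /h/, /ʃ/.

ɹəigi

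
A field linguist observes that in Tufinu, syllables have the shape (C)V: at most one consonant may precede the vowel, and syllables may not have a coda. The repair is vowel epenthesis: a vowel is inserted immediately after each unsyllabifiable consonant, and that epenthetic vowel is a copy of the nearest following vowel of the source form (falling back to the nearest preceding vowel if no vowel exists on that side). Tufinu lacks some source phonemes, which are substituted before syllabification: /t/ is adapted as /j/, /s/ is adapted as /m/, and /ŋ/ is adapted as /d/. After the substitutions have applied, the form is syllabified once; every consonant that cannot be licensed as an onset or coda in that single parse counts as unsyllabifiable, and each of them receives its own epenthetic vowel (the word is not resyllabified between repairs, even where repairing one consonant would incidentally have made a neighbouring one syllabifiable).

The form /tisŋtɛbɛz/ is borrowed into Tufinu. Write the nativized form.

jimɛdɛjɛbɛzɛ

Substitution: /t/ → /j/, /s/ → /m/, /ŋ/ → /d/, giving /jimdjɛbɛz/.
Under (C)V, the unsyllabifiable consonants are /m/, /d/, /z/ (no codas are permitted; onsets are limited to one consonant).
Each unlicensed consonant becomes the onset of a new syllable: /m/ → /mɛ/, /d/ → /dɛ/, /z/ → /zɛ/.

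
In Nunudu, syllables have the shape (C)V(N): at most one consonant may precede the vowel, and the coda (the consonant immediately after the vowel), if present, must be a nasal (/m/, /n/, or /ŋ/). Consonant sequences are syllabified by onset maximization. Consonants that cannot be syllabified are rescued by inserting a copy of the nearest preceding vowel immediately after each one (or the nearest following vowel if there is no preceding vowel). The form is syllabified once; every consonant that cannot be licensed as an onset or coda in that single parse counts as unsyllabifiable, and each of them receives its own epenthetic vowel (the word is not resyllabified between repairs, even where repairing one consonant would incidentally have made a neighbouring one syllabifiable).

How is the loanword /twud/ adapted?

tuwudu

Under (C)V(N), the unsyllabifiable consonants are /t/, /d/ (only a nasal (/m/, /n/, or /ŋ/) is licensed in coda position; onsets are limited to one consonant).
Epenthesis after each stranded consonant: /t/ → /tu/, /d/ → /du/.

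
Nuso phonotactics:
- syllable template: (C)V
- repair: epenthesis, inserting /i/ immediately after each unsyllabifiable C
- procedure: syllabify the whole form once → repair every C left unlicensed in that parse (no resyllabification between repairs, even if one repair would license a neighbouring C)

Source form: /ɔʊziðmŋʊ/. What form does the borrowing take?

Under (C)V, the unsyllabifiable consonants are /ð/, /m/ (no codas are permitted; onsets are limited to one consonant).
Inserting the epenthetic vowel yields /ð/ → /ði/, /m/ → /mi/.

ɔʊziðimiŋʊ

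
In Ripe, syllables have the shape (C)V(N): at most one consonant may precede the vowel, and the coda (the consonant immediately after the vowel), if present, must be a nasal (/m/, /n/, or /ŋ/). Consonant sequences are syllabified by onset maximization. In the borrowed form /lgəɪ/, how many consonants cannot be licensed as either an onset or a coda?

Syllabifying with onset maximization leaves /l/ stranded (only a nasal (/m/, /n/, or /ŋ/) is licensed in coda position; onsets are limited to one consonant).

1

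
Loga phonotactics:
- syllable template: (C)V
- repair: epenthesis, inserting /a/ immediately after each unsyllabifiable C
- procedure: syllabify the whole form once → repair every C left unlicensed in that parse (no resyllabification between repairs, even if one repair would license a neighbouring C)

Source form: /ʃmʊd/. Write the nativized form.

ʃamʊda

The consonants /ʃ/, /d/ cannot be parsed into a legal (C)V syllable (no codas are permitted; onsets are limited to one consonant).
Inserting the epenthetic vowel yields /ʃ/ → /ʃa/, /d/ → /da/.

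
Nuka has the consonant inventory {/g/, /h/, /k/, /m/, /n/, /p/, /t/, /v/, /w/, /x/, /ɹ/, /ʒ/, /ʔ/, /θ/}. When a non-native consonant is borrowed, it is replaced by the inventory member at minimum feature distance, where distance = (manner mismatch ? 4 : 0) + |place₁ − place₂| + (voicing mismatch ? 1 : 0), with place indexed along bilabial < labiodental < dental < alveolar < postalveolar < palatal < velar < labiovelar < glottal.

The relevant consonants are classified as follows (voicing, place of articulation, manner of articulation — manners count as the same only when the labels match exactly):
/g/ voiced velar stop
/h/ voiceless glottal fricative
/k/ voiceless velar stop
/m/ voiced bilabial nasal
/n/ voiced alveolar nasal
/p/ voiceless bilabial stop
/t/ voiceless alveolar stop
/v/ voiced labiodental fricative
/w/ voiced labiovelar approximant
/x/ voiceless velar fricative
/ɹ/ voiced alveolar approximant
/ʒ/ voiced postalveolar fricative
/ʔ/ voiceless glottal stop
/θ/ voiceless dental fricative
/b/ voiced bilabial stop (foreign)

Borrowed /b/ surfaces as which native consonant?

p

/p/ is closest: same manner (stop), place distance 0 (bilabial→bilabial), voicing differs (+1); total 1. Next closest is /m/ at distance 4.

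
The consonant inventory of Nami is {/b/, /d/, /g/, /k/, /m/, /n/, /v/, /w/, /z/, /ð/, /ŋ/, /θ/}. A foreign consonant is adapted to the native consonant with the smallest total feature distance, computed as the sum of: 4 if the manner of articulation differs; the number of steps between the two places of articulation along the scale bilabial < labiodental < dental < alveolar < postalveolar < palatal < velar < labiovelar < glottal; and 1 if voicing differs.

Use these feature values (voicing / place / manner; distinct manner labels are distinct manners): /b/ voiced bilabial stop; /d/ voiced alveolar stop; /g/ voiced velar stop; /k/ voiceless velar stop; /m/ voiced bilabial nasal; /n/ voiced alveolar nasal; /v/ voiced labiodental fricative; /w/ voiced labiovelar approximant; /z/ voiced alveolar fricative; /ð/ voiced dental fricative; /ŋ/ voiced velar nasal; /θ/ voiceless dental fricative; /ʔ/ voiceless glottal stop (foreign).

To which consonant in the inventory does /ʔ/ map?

k

/k/ is closest: same manner (stop), place distance 2 (glottal→velar), same voicing; total 2. Next closest is /g/ at distance 3.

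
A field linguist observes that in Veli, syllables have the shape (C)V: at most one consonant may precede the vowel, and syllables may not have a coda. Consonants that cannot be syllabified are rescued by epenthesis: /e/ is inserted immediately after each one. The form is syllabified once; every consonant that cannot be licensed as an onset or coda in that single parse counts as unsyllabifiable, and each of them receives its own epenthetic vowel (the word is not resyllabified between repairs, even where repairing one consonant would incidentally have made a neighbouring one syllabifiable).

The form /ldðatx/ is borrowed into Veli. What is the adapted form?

ledeðatexe

Syllabifying with onset maximization leaves /l/, /d/, /t/, /x/ stranded (no codas are permitted; onsets are limited to one consonant).
Each unlicensed consonant becomes the onset of a new syllable: /l/ → /le/, /d/ → /de/, /t/ → /te/, /x/ → /xe/.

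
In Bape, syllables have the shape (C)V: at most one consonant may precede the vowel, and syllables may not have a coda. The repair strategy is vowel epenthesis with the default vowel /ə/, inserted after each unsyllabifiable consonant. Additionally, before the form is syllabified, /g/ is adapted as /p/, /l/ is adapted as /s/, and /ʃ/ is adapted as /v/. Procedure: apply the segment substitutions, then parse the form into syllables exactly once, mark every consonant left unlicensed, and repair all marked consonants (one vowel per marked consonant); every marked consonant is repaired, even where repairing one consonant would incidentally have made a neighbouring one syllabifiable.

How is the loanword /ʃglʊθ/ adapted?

vəpəsʊθə

Substitution: /ʃ/ → /v/, /g/ → /p/, /l/ → /s/, giving /vpsʊθ/.
Under (C)V, the unsyllabifiable consonants are /v/, /p/, /θ/ (no codas are permitted; onsets are limited to one consonant).
Inserting the epenthetic vowel yields /v/ → /və/, /p/ → /pə/, /θ/ → /θə/.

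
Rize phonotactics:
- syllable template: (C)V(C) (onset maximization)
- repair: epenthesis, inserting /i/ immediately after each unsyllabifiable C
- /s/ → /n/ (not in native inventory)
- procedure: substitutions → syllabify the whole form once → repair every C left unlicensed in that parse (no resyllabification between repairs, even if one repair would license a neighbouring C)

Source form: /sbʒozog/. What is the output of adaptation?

Substitution: /s/ → /n/, giving /nbʒozog/.
Syllabifying with onset maximization leaves /n/, /b/ stranded (at most one coda consonant is licensed; onsets are limited to one consonant).
Epenthesis after each stranded consonant: /n/ → /ni/, /b/ → /bi/.

nibiʒozog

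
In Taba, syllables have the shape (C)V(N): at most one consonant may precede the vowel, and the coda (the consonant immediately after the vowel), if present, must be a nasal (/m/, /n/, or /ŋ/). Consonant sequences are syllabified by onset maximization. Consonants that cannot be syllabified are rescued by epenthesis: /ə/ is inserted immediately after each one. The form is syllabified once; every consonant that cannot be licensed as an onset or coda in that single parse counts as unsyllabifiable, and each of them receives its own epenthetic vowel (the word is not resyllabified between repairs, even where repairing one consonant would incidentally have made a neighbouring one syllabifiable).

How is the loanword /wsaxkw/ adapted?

wəsaxəkəwə

Syllabifying with onset maximization leaves /w/, /x/, /k/, /w/ stranded (only a nasal (/m/, /n/, or /ŋ/) is licensed in coda position; onsets are limited to one consonant).
Inserting the epenthetic vowel yields /w/ → /wə/, /x/ → /xə/, /k/ → /kə/, /w/ → /wə/.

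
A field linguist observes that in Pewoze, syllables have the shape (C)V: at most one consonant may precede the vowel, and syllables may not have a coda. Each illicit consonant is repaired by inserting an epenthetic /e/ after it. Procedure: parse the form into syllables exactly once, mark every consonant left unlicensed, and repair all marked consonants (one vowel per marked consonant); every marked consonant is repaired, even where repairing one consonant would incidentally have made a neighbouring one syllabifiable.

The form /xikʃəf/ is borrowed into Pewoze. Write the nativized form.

The consonants /k/, /f/ cannot be parsed into a legal (C)V syllable (no codas are permitted; onsets are limited to one consonant).
Inserting the epenthetic vowel yields /k/ → /ke/, /f/ → /fe/.

xikeʃəfe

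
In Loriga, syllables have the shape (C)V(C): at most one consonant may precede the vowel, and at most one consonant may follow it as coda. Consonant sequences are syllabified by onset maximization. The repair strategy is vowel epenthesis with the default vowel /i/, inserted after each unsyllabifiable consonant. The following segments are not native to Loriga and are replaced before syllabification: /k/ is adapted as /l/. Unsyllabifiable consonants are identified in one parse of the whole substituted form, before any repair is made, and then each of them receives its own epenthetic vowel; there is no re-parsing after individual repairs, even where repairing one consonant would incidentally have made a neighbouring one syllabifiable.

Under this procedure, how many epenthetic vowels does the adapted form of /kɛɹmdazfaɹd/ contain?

2

After substitution the input is /lɛɹmdazfaɹd/.
The unsyllabifiable consonants are /m/, /d/; each receives one epenthetic vowel.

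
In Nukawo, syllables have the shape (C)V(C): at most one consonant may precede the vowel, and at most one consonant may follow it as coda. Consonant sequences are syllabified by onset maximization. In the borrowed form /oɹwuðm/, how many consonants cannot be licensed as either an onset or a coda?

The consonants /m/ cannot be parsed into a legal (C)V(C) syllable (at most one coda consonant is licensed; onsets are limited to one consonant).

1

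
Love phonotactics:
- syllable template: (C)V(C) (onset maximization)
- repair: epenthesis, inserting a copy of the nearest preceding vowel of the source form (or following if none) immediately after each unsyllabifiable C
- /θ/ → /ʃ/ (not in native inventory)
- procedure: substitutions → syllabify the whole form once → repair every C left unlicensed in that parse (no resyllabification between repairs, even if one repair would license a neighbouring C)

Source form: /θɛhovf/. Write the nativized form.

ʃɛhovfo

Substitution: /θ/ → /ʃ/, giving /ʃɛhovf/.
Syllabifying with onset maximization leaves /f/ stranded (at most one coda consonant is licensed; onsets are limited to one consonant).
Each unlicensed consonant becomes the onset of a new syllable: /f/ → /fo/.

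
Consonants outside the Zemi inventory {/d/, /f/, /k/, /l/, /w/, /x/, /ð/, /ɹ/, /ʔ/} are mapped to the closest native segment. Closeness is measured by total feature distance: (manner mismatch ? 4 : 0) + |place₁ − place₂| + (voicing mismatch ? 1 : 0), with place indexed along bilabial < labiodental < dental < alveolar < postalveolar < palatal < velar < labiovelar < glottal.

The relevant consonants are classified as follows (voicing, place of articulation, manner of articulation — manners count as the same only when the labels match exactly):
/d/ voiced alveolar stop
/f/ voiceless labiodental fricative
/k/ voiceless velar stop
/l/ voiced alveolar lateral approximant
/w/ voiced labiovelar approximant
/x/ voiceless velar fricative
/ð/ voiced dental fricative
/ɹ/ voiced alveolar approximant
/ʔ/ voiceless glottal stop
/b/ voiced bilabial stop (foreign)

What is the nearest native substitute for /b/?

/d/ is closest: same manner (stop), place distance 3 (bilabial→alveolar), same voicing; total 3. Next closest is /f/ at distance 6.

d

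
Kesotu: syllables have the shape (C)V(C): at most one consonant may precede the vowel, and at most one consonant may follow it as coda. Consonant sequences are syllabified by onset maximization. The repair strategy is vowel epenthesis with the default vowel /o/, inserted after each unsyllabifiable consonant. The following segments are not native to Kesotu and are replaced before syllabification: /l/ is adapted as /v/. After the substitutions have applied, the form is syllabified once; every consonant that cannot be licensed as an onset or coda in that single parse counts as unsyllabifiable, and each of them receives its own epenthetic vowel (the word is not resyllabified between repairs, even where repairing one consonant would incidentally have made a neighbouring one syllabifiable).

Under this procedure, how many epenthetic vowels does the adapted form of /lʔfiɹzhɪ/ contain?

3

After substitution the input is /vʔfiɹzhɪ/.
The unsyllabifiable consonants are /v/, /ʔ/, /z/; each receives one epenthetic vowel.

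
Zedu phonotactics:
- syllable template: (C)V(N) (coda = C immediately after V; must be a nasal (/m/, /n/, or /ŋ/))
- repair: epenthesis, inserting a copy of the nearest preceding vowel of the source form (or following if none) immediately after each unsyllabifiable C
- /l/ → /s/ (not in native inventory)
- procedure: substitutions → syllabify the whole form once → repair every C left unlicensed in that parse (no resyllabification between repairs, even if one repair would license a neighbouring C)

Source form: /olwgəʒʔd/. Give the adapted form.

Substitution: /l/ → /s/, giving /oswgəʒʔd/.
The consonants /s/, /w/, /ʒ/, /ʔ/, /d/ cannot be parsed into a legal (C)V(N) syllable (only a nasal (/m/, /n/, or /ŋ/) is licensed in coda position; onsets are limited to one consonant).
Each unlicensed consonant becomes the onset of a new syllable: /s/ → /so/, /w/ → /wo/, /ʒ/ → /ʒə/, /ʔ/ → /ʔə/, /d/ → /də/.

osowogəʒəʔədə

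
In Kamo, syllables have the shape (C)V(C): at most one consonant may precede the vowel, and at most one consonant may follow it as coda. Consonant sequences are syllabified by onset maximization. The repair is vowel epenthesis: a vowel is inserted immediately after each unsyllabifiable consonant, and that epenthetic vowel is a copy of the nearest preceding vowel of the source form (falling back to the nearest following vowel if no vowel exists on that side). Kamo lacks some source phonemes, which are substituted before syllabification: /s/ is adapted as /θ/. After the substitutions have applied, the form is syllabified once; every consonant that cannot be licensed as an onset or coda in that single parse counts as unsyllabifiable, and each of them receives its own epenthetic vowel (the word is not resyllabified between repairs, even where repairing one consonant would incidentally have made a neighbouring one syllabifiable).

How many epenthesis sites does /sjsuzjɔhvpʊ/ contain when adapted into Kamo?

3

After substitution the input is /θjθuzjɔhvpʊ/.
The unsyllabifiable consonants are /θ/, /j/, /v/; each receives one epenthetic vowel.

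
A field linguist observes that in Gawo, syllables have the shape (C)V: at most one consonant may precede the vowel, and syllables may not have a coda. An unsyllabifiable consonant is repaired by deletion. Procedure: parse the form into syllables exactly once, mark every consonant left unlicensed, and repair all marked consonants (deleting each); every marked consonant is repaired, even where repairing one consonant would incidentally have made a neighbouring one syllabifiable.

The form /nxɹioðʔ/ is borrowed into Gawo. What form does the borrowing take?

ɹio

Syllabifying with onset maximization leaves /n/, /x/, /ð/, /ʔ/ stranded (no codas are permitted; onsets are limited to one consonant).
Deleting the stranded consonants removes /n/, /x/, /ð/, /ʔ/.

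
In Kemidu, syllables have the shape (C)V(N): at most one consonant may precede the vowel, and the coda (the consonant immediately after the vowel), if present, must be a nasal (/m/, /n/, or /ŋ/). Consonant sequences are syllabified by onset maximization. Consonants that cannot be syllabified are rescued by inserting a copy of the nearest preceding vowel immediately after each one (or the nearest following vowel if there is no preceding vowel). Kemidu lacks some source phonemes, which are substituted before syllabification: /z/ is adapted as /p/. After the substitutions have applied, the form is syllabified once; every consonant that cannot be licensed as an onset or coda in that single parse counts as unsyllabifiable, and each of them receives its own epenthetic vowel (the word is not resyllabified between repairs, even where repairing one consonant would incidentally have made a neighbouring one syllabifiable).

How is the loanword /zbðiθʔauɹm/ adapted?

pibiðiθiʔauɹumu

Substitution: /z/ → /p/, giving /pbðiθʔauɹm/.
The consonants /p/, /b/, /θ/, /ɹ/, /m/ cannot be parsed into a legal (C)V(N) syllable (only a nasal (/m/, /n/, or /ŋ/) is licensed in coda position; onsets are limited to one consonant).
Epenthesis after each stranded consonant: /p/ → /pi/, /b/ → /bi/, /θ/ → /θi/, /ɹ/ → /ɹu/, /m/ → /mu/.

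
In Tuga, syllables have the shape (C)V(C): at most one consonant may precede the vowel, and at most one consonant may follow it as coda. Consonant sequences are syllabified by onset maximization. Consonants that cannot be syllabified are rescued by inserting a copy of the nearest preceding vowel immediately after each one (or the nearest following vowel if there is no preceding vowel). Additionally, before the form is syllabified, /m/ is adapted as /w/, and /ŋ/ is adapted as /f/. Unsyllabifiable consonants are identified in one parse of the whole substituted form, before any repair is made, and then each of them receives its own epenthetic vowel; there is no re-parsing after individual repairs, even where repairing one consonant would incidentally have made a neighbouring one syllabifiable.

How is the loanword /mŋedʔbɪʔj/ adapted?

wefedʔebɪʔjɪ

Substitution: /m/ → /w/, /ŋ/ → /f/, giving /wfedʔbɪʔj/.
Syllabifying with onset maximization leaves /w/, /ʔ/, /j/ stranded (at most one coda consonant is licensed; onsets are limited to one consonant).
Inserting the epenthetic vowel yields /w/ → /we/, /ʔ/ → /ʔe/, /j/ → /jɪ/.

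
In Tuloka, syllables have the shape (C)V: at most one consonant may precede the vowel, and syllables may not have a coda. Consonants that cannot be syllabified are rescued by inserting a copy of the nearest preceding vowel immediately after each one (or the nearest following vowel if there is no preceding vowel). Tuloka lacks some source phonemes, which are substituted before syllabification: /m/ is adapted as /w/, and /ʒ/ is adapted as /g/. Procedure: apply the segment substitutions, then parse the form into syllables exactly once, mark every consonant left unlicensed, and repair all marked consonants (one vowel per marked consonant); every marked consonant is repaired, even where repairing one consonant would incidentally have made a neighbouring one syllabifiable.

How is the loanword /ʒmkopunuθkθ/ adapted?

gowokopunuθukuθu

Substitution: /ʒ/ → /g/, /m/ → /w/, giving /gwkopunuθkθ/.
The consonants /g/, /w/, /θ/, /k/, /θ/ cannot be parsed into a legal (C)V syllable (no codas are permitted; onsets are limited to one consonant).
Inserting the epenthetic vowel yields /g/ → /go/, /w/ → /wo/, /θ/ → /θu/, /k/ → /ku/, /θ/ → /θu/.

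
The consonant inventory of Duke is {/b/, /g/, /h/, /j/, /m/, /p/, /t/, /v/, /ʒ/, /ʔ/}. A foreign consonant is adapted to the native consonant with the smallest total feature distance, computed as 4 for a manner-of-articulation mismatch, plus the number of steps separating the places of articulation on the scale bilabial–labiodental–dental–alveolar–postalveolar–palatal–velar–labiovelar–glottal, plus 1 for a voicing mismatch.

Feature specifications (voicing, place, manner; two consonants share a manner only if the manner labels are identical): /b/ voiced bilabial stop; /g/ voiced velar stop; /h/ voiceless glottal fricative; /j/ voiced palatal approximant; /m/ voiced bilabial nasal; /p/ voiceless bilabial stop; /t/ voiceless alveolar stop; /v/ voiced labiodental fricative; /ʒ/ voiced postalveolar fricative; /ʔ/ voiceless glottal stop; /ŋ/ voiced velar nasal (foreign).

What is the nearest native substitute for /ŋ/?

g

/g/ is closest: manner differs (nasal→stop, +4), place distance 0 (velar→velar), same voicing; total 4. Next closest is /j/ at distance 5.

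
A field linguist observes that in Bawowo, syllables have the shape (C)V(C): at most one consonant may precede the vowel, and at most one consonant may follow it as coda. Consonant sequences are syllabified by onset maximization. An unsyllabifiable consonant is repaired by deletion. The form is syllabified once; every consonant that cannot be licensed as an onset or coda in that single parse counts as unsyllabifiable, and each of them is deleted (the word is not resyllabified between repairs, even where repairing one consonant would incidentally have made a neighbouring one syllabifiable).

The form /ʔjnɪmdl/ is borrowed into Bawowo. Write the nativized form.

nɪm

Under (C)V(C), the unsyllabifiable consonants are /ʔ/, /j/, /d/, /l/ (at most one coda consonant is licensed; onsets are limited to one consonant).
Deleting the stranded consonants removes /ʔ/, /j/, /d/, /l/.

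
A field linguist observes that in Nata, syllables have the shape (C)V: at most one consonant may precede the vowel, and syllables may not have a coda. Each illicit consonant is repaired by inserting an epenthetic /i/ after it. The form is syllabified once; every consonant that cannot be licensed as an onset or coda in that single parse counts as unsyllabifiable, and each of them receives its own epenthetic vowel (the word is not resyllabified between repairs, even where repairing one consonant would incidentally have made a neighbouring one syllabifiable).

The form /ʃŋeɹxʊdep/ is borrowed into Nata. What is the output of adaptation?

ʃiŋeɹixʊdepi

The consonants /ʃ/, /ɹ/, /p/ cannot be parsed into a legal (C)V syllable (no codas are permitted; onsets are limited to one consonant).
Epenthesis after each stranded consonant: /ʃ/ → /ʃi/, /ɹ/ → /ɹi/, /p/ → /pi/.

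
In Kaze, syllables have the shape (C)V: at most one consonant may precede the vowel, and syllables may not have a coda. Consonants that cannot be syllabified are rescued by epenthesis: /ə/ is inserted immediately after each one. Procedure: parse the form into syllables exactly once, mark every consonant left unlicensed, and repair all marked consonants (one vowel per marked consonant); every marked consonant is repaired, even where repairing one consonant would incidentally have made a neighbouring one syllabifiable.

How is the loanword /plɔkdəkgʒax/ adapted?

Under (C)V, the unsyllabifiable consonants are /p/, /k/, /k/, /g/, /x/ (no codas are permitted; onsets are limited to one consonant).
Epenthesis after each stranded consonant: /p/ → /pə/, /k/ → /kə/, /k/ → /kə/, /g/ → /gə/, /x/ → /xə/.

pəlɔkədəkəgəʒaxə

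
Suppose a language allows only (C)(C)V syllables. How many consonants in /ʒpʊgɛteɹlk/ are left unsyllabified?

3

The consonants /ɹ/, /l/, /k/ cannot be parsed into a legal (C)(C)V syllable (no codas are permitted; onsets may contain at most 2 consonants).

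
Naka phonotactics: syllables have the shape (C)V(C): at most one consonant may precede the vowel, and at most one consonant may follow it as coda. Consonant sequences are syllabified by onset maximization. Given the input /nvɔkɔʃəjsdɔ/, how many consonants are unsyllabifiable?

2

The consonants /n/, /s/ cannot be parsed into a legal (C)V(C) syllable (at most one coda consonant is licensed; onsets are limited to one consonant).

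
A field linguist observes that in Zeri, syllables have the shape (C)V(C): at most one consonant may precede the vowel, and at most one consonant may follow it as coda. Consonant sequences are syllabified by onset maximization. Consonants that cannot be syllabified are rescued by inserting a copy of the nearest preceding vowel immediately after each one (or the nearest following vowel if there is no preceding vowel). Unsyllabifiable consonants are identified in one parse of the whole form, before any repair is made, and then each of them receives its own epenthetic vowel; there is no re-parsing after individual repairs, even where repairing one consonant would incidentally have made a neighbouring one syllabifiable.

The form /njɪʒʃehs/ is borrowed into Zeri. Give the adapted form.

Syllabifying with onset maximization leaves /n/, /s/ stranded (at most one coda consonant is licensed; onsets are limited to one consonant).
Each unlicensed consonant becomes the onset of a new syllable: /n/ → /nɪ/, /s/ → /se/.

nɪjɪʒʃehse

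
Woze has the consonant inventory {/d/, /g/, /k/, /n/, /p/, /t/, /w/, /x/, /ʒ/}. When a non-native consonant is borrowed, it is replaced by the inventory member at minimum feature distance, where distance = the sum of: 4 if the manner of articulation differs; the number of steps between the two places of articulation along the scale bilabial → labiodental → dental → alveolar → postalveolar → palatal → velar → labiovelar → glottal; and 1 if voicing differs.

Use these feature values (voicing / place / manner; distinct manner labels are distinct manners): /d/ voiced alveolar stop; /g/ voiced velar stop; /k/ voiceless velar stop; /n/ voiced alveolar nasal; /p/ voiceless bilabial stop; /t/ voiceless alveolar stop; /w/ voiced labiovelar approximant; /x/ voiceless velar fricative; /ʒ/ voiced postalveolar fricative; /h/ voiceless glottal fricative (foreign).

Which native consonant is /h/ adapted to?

/x/ is closest: same manner (fricative), place distance 2 (glottal→velar), same voicing; total 2. Next closest is /ʒ/ at distance 5.

x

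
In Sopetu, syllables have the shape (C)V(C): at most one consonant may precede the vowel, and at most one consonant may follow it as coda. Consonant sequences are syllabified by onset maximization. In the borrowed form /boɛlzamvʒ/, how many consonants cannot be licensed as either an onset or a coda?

Syllabifying with onset maximization leaves /v/, /ʒ/ stranded (at most one coda consonant is licensed; onsets are limited to one consonant).

2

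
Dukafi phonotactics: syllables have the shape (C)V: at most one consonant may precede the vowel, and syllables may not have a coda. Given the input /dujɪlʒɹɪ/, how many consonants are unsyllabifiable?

Under (C)V, the unsyllabifiable consonants are /l/, /ʒ/ (no codas are permitted; onsets are limited to one consonant).

2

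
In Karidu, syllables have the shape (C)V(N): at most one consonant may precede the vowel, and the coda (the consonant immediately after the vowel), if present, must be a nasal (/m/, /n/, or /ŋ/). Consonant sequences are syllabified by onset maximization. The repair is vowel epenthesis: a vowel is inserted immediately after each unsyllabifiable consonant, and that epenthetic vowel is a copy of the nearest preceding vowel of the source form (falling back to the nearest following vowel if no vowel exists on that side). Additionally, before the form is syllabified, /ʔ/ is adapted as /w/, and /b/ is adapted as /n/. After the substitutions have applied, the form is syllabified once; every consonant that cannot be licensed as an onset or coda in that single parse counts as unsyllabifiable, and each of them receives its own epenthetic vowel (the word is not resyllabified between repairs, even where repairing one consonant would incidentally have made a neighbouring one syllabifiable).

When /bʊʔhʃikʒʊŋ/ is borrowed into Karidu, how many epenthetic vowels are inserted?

After substitution the input is /nʊwhʃikʒʊŋ/.
The unsyllabifiable consonants are /w/, /h/, /k/; each receives one epenthetic vowel.

3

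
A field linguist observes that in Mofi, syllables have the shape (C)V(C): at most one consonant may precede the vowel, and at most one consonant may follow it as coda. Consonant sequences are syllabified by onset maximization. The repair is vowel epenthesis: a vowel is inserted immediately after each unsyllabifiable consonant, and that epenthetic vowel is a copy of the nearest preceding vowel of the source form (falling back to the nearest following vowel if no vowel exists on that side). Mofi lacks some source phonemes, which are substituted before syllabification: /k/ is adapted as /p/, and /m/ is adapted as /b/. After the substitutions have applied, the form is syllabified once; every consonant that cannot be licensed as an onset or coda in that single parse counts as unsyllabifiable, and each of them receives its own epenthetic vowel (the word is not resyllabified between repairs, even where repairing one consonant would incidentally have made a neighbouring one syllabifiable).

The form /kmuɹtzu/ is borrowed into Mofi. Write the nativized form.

Substitution: /k/ → /p/, /m/ → /b/, giving /pbuɹtzu/.
Under (C)V(C), the unsyllabifiable consonants are /p/, /t/ (at most one coda consonant is licensed; onsets are limited to one consonant).
Epenthesis after each stranded consonant: /p/ → /pu/, /t/ → /tu/.

pubuɹtuzu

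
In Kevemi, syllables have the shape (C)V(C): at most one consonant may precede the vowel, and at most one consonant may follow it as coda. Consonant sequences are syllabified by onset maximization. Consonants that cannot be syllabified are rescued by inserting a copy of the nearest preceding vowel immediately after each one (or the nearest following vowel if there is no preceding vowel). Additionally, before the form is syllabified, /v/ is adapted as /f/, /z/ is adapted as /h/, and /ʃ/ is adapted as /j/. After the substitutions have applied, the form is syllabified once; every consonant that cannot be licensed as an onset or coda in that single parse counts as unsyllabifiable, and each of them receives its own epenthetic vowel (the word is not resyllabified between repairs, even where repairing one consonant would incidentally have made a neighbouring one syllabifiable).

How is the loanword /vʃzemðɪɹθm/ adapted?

fejehemðɪɹθɪmɪ

Substitution: /v/ → /f/, /ʃ/ → /j/, /z/ → /h/, giving /fjhemðɪɹθm/.
Syllabifying with onset maximization leaves /f/, /j/, /θ/, /m/ stranded (at most one coda consonant is licensed; onsets are limited to one consonant).
Epenthesis after each stranded consonant: /f/ → /fe/, /j/ → /je/, /θ/ → /θɪ/, /m/ → /mɪ/.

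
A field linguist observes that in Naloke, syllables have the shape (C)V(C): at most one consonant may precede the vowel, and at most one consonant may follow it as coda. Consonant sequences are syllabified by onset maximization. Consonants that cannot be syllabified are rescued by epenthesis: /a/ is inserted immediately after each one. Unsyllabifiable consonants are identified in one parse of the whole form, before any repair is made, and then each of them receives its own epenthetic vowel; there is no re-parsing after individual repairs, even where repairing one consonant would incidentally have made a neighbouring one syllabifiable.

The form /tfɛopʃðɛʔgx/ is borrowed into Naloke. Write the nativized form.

Under (C)V(C), the unsyllabifiable consonants are /t/, /ʃ/, /g/, /x/ (at most one coda consonant is licensed; onsets are limited to one consonant).
Each unlicensed consonant becomes the onset of a new syllable: /t/ → /ta/, /ʃ/ → /ʃa/, /g/ → /ga/, /x/ → /xa/.

tafɛopʃaðɛʔgaxa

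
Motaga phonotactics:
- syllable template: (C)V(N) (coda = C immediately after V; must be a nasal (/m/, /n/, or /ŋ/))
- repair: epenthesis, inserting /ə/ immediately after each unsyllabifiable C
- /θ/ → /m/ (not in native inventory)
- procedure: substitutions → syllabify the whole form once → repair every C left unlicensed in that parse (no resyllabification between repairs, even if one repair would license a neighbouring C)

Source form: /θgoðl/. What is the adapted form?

Substitution: /θ/ → /m/, giving /mgoðl/.
Syllabifying with onset maximization leaves /m/, /ð/, /l/ stranded (only a nasal (/m/, /n/, or /ŋ/) is licensed in coda position; onsets are limited to one consonant).
Epenthesis after each stranded consonant: /m/ → /mə/, /ð/ → /ðə/, /l/ → /lə/.

məgoðələ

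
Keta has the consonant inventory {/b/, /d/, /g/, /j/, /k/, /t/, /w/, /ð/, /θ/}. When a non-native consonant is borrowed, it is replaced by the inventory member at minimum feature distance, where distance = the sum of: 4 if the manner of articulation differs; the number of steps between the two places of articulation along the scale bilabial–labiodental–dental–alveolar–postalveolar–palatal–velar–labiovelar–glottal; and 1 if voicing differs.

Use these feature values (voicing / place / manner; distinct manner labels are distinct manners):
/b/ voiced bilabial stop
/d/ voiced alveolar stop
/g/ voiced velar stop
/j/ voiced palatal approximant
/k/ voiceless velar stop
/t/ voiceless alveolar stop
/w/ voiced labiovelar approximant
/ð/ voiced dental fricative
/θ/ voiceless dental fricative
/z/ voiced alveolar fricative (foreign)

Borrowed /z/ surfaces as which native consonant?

ð

/ð/ is closest: same manner (fricative), place distance 1 (alveolar→dental), same voicing; total 1. Next closest is /θ/ at distance 2.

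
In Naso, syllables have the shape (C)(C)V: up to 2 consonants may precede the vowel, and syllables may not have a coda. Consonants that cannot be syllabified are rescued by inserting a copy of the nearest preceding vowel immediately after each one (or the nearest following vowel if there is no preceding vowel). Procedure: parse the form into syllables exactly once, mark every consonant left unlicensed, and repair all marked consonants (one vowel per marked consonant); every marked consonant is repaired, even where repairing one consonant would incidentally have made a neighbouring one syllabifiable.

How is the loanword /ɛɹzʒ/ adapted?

ɛɹɛzɛʒɛ

Under (C)(C)V, the unsyllabifiable consonants are /ɹ/, /z/, /ʒ/ (no codas are permitted; onsets may contain at most 2 consonants).
Epenthesis after each stranded consonant: /ɹ/ → /ɹɛ/, /z/ → /zɛ/, /ʒ/ → /ʒɛ/.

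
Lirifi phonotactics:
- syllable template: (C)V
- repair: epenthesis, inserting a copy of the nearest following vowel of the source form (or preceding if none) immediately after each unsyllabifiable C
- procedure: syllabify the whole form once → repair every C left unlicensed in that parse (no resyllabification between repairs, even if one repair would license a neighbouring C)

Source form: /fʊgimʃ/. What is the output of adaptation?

fʊgimiʃi

The consonants /m/, /ʃ/ cannot be parsed into a legal (C)V syllable (no codas are permitted; onsets are limited to one consonant).
Epenthesis after each stranded consonant: /m/ → /mi/, /ʃ/ → /ʃi/.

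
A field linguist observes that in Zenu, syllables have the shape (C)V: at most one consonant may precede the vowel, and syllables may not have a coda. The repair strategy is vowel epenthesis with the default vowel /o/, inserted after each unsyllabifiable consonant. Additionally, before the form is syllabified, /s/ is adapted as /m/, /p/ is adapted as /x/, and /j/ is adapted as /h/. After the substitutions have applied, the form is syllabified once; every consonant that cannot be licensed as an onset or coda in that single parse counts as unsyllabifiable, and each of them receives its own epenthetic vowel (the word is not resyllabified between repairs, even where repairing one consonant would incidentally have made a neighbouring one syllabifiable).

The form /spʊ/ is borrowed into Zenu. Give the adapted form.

moxʊ

Substitution: /s/ → /m/, /p/ → /x/, giving /mxʊ/.
Syllabifying with onset maximization leaves /m/ stranded (no codas are permitted; onsets are limited to one consonant).
Epenthesis after each stranded consonant: /m/ → /mo/.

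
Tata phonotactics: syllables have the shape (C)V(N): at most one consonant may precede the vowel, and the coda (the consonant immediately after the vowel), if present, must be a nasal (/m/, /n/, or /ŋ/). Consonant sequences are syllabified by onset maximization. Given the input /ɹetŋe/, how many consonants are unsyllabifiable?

Under (C)V(N), the unsyllabifiable consonants are /t/ (only a nasal (/m/, /n/, or /ŋ/) is licensed in coda position; onsets are limited to one consonant).

1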